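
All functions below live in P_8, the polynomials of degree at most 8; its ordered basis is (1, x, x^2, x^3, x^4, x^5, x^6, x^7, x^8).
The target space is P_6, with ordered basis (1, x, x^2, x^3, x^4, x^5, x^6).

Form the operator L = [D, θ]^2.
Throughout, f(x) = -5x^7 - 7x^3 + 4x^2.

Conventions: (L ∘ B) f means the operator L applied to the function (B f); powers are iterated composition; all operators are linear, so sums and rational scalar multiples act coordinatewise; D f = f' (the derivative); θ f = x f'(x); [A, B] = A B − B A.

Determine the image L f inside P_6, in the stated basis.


the result is g(x) = -210x^5 - 42x + 8

θ f = -35x^7 - 21x^3 + 8x^2
D θ f = -245x^6 - 63x^2 + 16x
D f = -35x^6 - 21x^2 + 8x
θ D f = -210x^6 - 42x^2 + 8x
[D, θ] f = -35x^6 - 21x^2 + 8x
θ [D, θ] f = -210x^6 - 42x^2 + 8x
D θ [D, θ] f = -1260x^5 - 84x + 8
D [D, θ] f = -210x^5 - 42x + 8
θ D [D, θ] f = -1050x^5 - 42x
[D, θ] [D, θ] f = -210x^5 - 42x + 8


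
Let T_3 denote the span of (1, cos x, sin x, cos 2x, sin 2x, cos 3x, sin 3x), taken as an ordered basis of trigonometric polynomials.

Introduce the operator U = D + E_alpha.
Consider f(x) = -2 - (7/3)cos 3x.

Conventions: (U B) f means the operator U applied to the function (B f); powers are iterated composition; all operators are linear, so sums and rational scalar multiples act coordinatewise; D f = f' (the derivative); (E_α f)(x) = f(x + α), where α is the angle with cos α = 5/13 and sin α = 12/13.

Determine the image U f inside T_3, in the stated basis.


D f = 7sin 3x
E_alpha f = -2 + (14245/6591)cos 3x - (1932/2197)sin 3x
(D + E_alpha) f = -2 + (14245/6591)cos 3x + (13447/2197)sin 3x

g(x) = -2 + (14245/6591)cos 3x + (13447/2197)sin 3x


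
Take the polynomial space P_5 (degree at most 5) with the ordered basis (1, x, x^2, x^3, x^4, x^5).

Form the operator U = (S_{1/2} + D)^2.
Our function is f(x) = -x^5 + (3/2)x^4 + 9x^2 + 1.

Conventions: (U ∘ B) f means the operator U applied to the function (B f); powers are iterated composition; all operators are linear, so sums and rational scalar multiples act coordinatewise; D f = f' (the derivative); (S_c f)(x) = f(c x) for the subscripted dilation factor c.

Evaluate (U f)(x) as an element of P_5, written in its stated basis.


the result is g(x) = -(1/1024)x^5 - (237/512)x^4 - (151/8)x^3 + (297/16)x^2 + (27/2)x + 19

S_{1/2} f = -(1/32)x^5 + (3/32)x^4 + (9/4)x^2 + 1
D f = -5x^4 + 6x^3 + 18x
(S_{1/2} + D) f = -(1/32)x^5 - (157/32)x^4 + 6x^3 + (9/4)x^2 + 18x + 1
S_{1/2} (S_{1/2} + D) f = -(1/1024)x^5 - (157/512)x^4 + (3/4)x^3 + (9/16)x^2 + 9x + 1
D (S_{1/2} + D) f = -(5/32)x^4 - (157/8)x^3 + 18x^2 + (9/2)x + 18
(S_{1/2} + D) (S_{1/2} + D) f = -(1/1024)x^5 - (237/512)x^4 - (151/8)x^3 + (297/16)x^2 + (27/2)x + 19


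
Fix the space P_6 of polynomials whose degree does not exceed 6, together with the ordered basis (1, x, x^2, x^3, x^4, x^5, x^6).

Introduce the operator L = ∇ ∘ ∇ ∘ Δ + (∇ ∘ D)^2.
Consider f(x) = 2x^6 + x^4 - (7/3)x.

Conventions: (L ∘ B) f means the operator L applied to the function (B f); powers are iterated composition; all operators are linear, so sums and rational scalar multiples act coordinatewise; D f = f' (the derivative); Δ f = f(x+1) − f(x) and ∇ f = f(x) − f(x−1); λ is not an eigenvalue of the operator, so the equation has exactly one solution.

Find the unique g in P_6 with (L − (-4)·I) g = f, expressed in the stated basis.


write g with unknown coordinates in the stated basis and equate coefficients in (L − (-4)·I) g = f
solving from the highest basis element down gives g = (1/2)x^6 + (1/4)x^4 - 15x^3 - (45/2)x^2 + (785/12)x - 93/4
check: L g = 60x^3 + 90x^2 - 264x + 93
so L g − (-4)·g = 2x^6 + x^4 - (7/3)x = f ✓

the result is g(x) = (1/2)x^6 + (1/4)x^4 - 15x^3 - (45/2)x^2 + (785/12)x - 93/4


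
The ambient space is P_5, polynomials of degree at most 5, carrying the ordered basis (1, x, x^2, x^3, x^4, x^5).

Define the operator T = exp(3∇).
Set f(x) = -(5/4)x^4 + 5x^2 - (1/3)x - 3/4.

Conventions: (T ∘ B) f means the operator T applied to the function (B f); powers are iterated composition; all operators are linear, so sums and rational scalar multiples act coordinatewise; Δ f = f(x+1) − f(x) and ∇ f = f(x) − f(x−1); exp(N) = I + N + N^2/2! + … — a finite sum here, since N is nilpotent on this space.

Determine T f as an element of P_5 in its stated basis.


the image equals g(x) = -(5/4)x^4 - 15x^3 - 40x^2 + (44/3)x + 109/2

order-1 term: -15x^3 + (45/2)x^2 + 15x - 49/4
order-2 term: -(135/2)x^2 + 135x - 135/4
order-3 term: -135x + 405/2
order-4 term: -405/4
the series for exp(3∇) f terminates at order 4
exp(3∇) f = -(5/4)x^4 - 15x^3 - 40x^2 + (44/3)x + 109/2


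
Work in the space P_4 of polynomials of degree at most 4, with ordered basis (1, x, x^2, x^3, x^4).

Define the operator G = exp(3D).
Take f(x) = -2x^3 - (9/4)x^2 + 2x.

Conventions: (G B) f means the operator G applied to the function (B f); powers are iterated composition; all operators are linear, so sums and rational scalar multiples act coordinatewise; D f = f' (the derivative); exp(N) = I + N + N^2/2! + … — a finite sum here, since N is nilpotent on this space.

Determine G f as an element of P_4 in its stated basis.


the result is g(x) = -2x^3 - (81/4)x^2 - (131/2)x - 273/4

order-1 term: -18x^2 - (27/2)x + 6
order-2 term: -54x - 81/4
order-3 term: -54
the series for exp(3D) f terminates at order 3
exp(3D) f = -2x^3 - (81/4)x^2 - (131/2)x - 273/4


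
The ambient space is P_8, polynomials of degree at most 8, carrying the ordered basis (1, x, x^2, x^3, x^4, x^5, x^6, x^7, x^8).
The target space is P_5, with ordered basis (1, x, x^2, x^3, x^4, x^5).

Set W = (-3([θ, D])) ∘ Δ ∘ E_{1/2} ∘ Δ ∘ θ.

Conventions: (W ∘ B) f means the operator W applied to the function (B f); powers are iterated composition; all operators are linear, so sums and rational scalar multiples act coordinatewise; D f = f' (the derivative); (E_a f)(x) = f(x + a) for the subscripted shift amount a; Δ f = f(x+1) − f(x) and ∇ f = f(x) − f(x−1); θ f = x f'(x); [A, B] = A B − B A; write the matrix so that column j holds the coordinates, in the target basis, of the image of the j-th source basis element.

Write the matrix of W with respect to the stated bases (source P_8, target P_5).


the matrix is [[0, 0, 0, 54, 432, 2175, 8910, 260337/8, 110628]; [0, 0, 0, 0, 288, 2700, 15660, 72765, 297528]; [0, 0, 0, 0, 0, 900, 9720, 63945, 332640]; [0, 0, 0, 0, 0, 0, 2160, 26460, 194880]; [0, 0, 0, 0, 0, 0, 0, 4410, 60480]; [0, 0, 0, 0, 0, 0, 0, 0, 8064]] (rows listed top to bottom)

image of 1: 0
image of x: 0
image of x^2: 0
image of x^3: 54
image of x^4: 288x + 432
image of x^5: 900x^2 + 2700x + 2175
image of x^6: 2160x^3 + 9720x^2 + 15660x + 8910
image of x^7: 4410x^4 + 26460x^3 + 63945x^2 + 72765x + 260337/8
image of x^8: 8064x^5 + 60480x^4 + 194880x^3 + 332640x^2 + 297528x + 110628
each image's coordinates form column j of the matrix


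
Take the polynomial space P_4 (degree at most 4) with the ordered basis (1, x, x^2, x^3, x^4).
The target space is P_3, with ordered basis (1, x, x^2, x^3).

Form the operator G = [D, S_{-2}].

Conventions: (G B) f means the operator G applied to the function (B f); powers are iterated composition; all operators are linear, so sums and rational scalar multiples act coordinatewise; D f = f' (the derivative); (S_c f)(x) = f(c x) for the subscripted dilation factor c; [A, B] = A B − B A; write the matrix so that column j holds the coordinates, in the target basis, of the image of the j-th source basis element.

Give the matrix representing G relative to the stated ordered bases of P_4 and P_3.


the matrix is [[0, -3, 0, 0, 0]; [0, 0, 12, 0, 0]; [0, 0, 0, -36, 0]; [0, 0, 0, 0, 96]] (rows listed top to bottom)

image of 1: 0
image of x: -3
image of x^2: 12x
image of x^3: -36x^2
image of x^4: 96x^3
each image's coordinates form column j of the matrix


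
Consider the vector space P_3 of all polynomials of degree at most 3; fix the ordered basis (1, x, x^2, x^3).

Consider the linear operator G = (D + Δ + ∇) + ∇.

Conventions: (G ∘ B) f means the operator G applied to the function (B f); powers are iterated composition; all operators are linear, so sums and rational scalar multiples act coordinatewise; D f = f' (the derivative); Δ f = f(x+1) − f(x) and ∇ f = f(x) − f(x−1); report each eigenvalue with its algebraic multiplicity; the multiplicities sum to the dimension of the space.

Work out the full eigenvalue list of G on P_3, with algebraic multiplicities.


image of 1: 0
image of x: 4
image of x^2: 8x - 1
image of x^3: 12x^2 - 3x + 3
the matrix is upper triangular; its diagonal is (0, 0, 0, 0)
for a triangular matrix the eigenvalues are the diagonal entries, with algebraic multiplicity their repetition count

λ = 0 (multiplicity 4)


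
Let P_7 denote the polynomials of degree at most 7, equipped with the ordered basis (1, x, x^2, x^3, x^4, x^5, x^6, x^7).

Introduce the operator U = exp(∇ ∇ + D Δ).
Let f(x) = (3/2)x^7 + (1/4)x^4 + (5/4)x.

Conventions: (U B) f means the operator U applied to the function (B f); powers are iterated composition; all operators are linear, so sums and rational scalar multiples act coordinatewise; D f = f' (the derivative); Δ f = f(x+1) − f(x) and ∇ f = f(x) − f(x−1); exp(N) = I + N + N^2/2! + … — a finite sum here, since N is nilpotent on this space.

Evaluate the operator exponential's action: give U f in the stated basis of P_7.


order-1 term: 126x^5 - (315/2)x^4 + 945x^3 - (1563/2)x^2 + 711x - 174
order-2 term: 2520x^3 - 3780x^2 + 12285x - 5973
order-3 term: 10080x - 7560
the series for exp(∇ ∇ + D Δ) f terminates at order 3
exp(∇ ∇ + D Δ) f = (3/2)x^7 + 126x^5 - (629/4)x^4 + 3465x^3 - (9123/2)x^2 + (92309/4)x - 13707

the image equals g(x) = (3/2)x^7 + 126x^5 - (629/4)x^4 + 3465x^3 - (9123/2)x^2 + (92309/4)x - 13707


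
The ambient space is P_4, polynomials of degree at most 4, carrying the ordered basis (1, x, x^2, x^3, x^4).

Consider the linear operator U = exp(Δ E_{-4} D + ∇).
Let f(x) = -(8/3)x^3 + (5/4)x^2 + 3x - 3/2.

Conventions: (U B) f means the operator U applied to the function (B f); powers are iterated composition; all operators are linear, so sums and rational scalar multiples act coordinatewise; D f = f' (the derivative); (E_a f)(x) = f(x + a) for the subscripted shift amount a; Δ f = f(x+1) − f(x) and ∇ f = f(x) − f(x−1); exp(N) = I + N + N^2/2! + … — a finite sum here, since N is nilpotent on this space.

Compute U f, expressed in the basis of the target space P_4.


the image equals g(x) = -(8/3)x^3 - (27/4)x^2 - (21/2)x + 140/3

order-1 term: -8x^2 - (11/2)x + 691/12
order-2 term: -8x - 27/4
order-3 term: -8/3
the series for exp(Δ E_{-4} D + ∇) f terminates at order 3
exp(Δ E_{-4} D + ∇) f = -(8/3)x^3 - (27/4)x^2 - (21/2)x + 140/3


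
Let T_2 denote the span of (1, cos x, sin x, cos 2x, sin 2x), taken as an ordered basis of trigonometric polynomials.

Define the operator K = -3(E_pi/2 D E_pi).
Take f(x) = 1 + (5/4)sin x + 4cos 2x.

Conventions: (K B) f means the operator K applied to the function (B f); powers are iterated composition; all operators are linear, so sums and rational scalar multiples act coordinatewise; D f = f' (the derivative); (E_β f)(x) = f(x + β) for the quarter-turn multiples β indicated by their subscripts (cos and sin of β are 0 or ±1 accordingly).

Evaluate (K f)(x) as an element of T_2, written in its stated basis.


E_pi f = 1 - (5/4)sin x + 4cos 2x
D E_pi f = -(5/4)cos x - 8sin 2x
E_pi/2 D E_pi f = (5/4)sin x + 8sin 2x
(-3(E_pi/2 D E_pi)) f = -(15/4)sin x - 24sin 2x

the result is g(x) = -(15/4)sin x - 24sin 2x


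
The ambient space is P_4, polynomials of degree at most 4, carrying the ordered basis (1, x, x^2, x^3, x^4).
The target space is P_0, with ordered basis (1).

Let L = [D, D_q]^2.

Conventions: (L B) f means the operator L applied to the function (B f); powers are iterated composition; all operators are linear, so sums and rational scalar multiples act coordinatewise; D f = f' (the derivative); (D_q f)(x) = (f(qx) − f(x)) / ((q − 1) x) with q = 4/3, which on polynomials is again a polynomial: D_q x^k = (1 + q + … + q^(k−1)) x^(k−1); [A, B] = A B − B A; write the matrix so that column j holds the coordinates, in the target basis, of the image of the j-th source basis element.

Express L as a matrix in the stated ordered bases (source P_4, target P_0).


the matrix is [[0, 0, 0, 0, 1]] (rows listed top to bottom)

image of 1: 0
image of x: 0
image of x^2: 0
image of x^3: 0
image of x^4: 1
each image's coordinates form column j of the matrix


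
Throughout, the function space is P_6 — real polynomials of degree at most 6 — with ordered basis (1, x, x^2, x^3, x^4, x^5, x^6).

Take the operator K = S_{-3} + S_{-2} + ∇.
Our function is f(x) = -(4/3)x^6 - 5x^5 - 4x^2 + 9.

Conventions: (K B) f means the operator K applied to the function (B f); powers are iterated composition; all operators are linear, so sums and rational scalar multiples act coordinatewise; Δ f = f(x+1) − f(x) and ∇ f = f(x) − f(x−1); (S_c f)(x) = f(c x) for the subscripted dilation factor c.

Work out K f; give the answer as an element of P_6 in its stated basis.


the result is g(x) = -(3172/3)x^6 + 1367x^5 - 5x^4 + (70/3)x^3 - 82x^2 + 9x + 55/3

S_{-3} f = -972x^6 + 1215x^5 - 36x^2 + 9
S_{-2} f = -(256/3)x^6 + 160x^5 - 16x^2 + 9
∇ f = -8x^5 - 5x^4 + (70/3)x^3 - 30x^2 + 9x + 1/3
(S_{-3} + S_{-2} + ∇) f = -(3172/3)x^6 + 1367x^5 - 5x^4 + (70/3)x^3 - 82x^2 + 9x + 55/3


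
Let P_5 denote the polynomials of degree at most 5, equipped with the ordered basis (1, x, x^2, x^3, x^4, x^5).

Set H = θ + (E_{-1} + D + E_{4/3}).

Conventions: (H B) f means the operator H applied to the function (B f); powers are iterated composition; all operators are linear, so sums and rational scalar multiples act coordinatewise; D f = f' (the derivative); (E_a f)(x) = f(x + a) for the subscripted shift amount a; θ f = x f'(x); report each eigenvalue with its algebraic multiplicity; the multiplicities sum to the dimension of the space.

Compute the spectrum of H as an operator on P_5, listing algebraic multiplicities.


λ = 2 (multiplicity 1), λ = 3 (multiplicity 1), λ = 4 (multiplicity 1), λ = 5 (multiplicity 1), λ = 6 (multiplicity 1), λ = 7 (multiplicity 1)

image of 1: 2
image of x: 3x + 4/3
image of x^2: 4x^2 + (8/3)x + 25/9
image of x^3: 5x^3 + 4x^2 + (25/3)x + 37/27
image of x^4: 6x^4 + (16/3)x^3 + (50/3)x^2 + (148/27)x + 337/81
image of x^5: 7x^5 + (20/3)x^4 + (250/9)x^3 + (370/27)x^2 + (1685/81)x + 781/243
the matrix is upper triangular; its diagonal is (2, 3, 4, 5, 6, 7)
for a triangular matrix the eigenvalues are the diagonal entries, with algebraic multiplicity their repetition count


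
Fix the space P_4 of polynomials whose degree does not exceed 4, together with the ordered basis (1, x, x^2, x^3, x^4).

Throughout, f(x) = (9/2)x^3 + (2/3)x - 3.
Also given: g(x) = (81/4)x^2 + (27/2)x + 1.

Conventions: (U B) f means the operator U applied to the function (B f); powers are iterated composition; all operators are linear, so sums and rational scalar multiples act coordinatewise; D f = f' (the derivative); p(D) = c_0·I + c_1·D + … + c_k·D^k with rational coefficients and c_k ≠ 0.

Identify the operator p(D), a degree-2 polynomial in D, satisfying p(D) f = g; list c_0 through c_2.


p(D) = (3/2)·D + (1/2)·D^2, i.e. c_0 = 0, c_1 = 3/2, c_2 = 1/2

D^0 f = (9/2)x^3 + (2/3)x - 3
D^1 f = (27/2)x^2 + 2/3
D^2 f = 27x
matching coefficients of g against c_0 f + c_1 Df + … from the top degree down determines the c_i
solution: c_0 = 0, c_1 = 3/2, c_2 = 1/2


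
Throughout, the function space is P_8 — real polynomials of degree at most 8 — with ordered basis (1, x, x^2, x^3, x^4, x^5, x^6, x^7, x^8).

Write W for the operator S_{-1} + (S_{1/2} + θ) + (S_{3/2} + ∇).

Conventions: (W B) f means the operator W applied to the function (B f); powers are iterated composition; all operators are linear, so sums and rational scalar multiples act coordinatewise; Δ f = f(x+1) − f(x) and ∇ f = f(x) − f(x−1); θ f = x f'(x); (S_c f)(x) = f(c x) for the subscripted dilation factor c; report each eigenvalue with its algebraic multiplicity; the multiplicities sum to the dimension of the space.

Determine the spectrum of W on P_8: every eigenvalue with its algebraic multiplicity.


image of 1: 3
image of x: 2x + 1
image of x^2: (11/2)x^2 + 2x - 1
image of x^3: (11/2)x^3 + 3x^2 - 3x + 1
image of x^4: (81/8)x^4 + 4x^3 - 6x^2 + 4x - 1
image of x^5: (93/8)x^5 + 5x^4 - 10x^3 + 10x^2 - 5x + 1
image of x^6: (589/32)x^6 + 6x^5 - 15x^4 + 20x^3 - 15x^2 + 6x - 1
image of x^7: (739/32)x^7 + 7x^6 - 21x^5 + 35x^4 - 35x^3 + 21x^2 - 7x + 1
image of x^8: (4433/128)x^8 + 8x^7 - 28x^6 + 56x^5 - 70x^4 + 56x^3 - 28x^2 + 8x - 1
the matrix is upper triangular; its diagonal is (3, 2, 11/2, 11/2, 81/8, 93/8, 589/32, 739/32, 4433/128)
for a triangular matrix the eigenvalues are the diagonal entries, with algebraic multiplicity their repetition count

λ = 2 (multiplicity 1), λ = 3 (multiplicity 1), λ = 11/2 (multiplicity 2), λ = 81/8 (multiplicity 1), λ = 93/8 (multiplicity 1), λ = 589/32 (multiplicity 1), λ = 739/32 (multiplicity 1), λ = 4433/128 (multiplicity 1)


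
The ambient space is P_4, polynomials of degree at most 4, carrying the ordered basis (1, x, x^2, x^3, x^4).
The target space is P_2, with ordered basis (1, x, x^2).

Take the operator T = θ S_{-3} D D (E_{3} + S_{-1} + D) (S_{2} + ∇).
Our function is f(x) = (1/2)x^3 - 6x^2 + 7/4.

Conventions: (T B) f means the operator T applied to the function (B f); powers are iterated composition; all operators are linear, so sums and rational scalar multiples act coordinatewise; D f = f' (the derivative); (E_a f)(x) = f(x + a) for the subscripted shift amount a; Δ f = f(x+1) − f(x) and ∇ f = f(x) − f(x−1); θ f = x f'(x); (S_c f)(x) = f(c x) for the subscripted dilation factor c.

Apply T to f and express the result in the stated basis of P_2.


the result is g(x) = 0

S_{2} f = 4x^3 - 24x^2 + 7/4
∇ f = (3/2)x^2 - (27/2)x + 13/2
(S_{2} + ∇) f = 4x^3 - (45/2)x^2 - (27/2)x + 33/4
E_{3} (S_{2} + ∇) f = 4x^3 + (27/2)x^2 - (81/2)x - 507/4
S_{-1} (S_{2} + ∇) f = -4x^3 - (45/2)x^2 + (27/2)x + 33/4
D (S_{2} + ∇) f = 12x^2 - 45x - 27/2
(E_{3} + S_{-1} + D) (S_{2} + ∇) f = 3x^2 - 72x - 132
D (E_{3} + S_{-1} + D) (S_{2} + ∇) f = 6x - 72
D D (E_{3} + S_{-1} + D) (S_{2} + ∇) f = 6
S_{-3} (D D) (E_{3} + S_{-1} + D) (S_{2} + ∇) f = 6
θ S_{-3} (D D) (E_{3} + S_{-1} + D) (S_{2} + ∇) f = 0


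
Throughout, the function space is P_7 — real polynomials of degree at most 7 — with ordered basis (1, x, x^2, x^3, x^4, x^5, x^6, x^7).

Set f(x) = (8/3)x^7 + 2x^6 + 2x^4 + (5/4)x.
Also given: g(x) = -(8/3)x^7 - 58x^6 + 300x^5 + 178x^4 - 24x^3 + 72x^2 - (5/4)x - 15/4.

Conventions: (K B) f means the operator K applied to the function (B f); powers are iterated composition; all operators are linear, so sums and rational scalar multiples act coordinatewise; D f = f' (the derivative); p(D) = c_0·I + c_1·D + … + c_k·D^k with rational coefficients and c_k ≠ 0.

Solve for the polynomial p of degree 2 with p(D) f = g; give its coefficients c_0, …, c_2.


D^0 f = (8/3)x^7 + 2x^6 + 2x^4 + (5/4)x
D^1 f = (56/3)x^6 + 12x^5 + 8x^3 + 5/4
D^2 f = 112x^5 + 60x^4 + 24x^2
matching coefficients of g against c_0 f + c_1 Df + … from the top degree down determines the c_i
solution: c_0 = -1, c_1 = -3, c_2 = 3

c_0 = -1, c_1 = -3, c_2 = 3


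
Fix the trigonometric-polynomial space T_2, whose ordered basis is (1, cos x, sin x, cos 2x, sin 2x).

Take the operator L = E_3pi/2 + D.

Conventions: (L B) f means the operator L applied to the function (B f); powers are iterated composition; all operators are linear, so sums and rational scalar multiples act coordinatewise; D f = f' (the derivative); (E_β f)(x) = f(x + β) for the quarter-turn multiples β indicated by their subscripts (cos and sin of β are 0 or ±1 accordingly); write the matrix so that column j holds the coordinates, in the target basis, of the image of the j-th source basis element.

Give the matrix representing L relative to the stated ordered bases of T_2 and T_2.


image of 1: 1
image of cos x: 0
image of sin x: 0
image of cos 2x: -cos 2x - 2sin 2x
image of sin 2x: 2cos 2x - sin 2x
each image's coordinates form column j of the matrix

the matrix is [[1, 0, 0, 0, 0]; [0, 0, 0, 0, 0]; [0, 0, 0, 0, 0]; [0, 0, 0, -1, 2]; [0, 0, 0, -2, -1]] (rows listed top to bottom)


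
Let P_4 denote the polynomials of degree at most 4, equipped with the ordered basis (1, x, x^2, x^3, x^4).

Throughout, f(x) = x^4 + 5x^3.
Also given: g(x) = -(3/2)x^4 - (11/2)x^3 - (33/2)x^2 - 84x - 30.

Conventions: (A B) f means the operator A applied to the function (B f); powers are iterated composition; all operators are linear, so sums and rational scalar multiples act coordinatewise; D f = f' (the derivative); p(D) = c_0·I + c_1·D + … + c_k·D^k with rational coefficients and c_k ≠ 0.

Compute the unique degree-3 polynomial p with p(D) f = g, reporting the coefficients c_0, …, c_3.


D^0 f = x^4 + 5x^3
D^1 f = 4x^3 + 15x^2
D^2 f = 12x^2 + 30x
D^3 f = 24x + 30
matching coefficients of g against c_0 f + c_1 Df + … from the top degree down determines the c_i
solution: c_0 = -3/2, c_1 = 1/2, c_2 = -2, c_3 = -1

c_0 = -3/2, c_1 = 1/2, c_2 = -2, c_3 = -1


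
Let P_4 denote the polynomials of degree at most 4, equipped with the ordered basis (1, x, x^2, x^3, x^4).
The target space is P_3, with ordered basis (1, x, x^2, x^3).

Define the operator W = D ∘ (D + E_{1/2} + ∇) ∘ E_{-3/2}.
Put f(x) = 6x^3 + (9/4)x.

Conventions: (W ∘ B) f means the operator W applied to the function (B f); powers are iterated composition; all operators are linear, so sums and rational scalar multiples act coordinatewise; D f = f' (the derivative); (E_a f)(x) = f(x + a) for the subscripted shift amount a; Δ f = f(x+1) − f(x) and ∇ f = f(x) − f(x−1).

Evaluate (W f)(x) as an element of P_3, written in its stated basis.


the result is g(x) = 18x^2 + 36x - 423/4

E_{-3/2} f = 6x^3 - 27x^2 + (171/4)x - 189/8
D E_{-3/2} f = 18x^2 - 54x + 171/4
E_{1/2} E_{-3/2} f = 6x^3 - 18x^2 + (81/4)x - 33/4
∇ E_{-3/2} f = 18x^2 - 72x + 303/4
(D + E_{1/2} + ∇) E_{-3/2} f = 6x^3 + 18x^2 - (423/4)x + 441/4
D (D + E_{1/2} + ∇) E_{-3/2} f = 18x^2 + 36x - 423/4


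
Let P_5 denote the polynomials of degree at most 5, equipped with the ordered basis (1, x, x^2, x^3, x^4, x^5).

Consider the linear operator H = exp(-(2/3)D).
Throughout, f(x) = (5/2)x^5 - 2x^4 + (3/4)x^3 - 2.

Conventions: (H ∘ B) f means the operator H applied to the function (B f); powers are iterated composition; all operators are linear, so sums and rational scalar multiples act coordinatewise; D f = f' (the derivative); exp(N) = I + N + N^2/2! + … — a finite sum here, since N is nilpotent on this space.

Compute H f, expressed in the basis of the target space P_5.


the result is g(x) = (5/2)x^5 - (31/3)x^4 + (619/36)x^3 - (769/54)x^2 + (473/81)x - 716/243

order-1 term: -(25/3)x^4 + (16/3)x^3 - (3/2)x^2
order-2 term: (100/9)x^3 - (16/3)x^2 + x
order-3 term: -(200/27)x^2 + (64/27)x - 2/9
order-4 term: (200/81)x - 32/81
order-5 term: -80/243
the series for exp(-(2/3)D) f terminates at order 5
exp(-(2/3)D) f = (5/2)x^5 - (31/3)x^4 + (619/36)x^3 - (769/54)x^2 + (473/81)x - 716/243


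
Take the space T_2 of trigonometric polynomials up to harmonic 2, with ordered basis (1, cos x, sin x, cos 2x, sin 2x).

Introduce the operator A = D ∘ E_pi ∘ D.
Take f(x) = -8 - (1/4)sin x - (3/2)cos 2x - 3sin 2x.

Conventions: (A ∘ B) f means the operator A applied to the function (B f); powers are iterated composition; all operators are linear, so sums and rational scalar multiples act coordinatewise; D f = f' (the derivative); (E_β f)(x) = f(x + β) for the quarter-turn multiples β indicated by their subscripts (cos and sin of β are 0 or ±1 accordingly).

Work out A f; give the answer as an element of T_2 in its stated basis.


D f = -(1/4)cos x - 6cos 2x + 3sin 2x
E_pi D f = (1/4)cos x - 6cos 2x + 3sin 2x
D E_pi D f = -(1/4)sin x + 6cos 2x + 12sin 2x

the result is g(x) = -(1/4)sin x + 6cos 2x + 12sin 2x


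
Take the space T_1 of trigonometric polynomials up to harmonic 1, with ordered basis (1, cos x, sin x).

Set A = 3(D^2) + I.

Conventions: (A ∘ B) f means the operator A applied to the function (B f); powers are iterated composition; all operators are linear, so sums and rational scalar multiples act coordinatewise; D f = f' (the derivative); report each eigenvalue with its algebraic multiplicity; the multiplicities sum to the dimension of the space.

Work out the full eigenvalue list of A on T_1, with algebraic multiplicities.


image of 1: 1
image of cos x: -2cos x
image of sin x: -2sin x
the matrix is diagonal; its diagonal is (1, -2, -2)
for a triangular matrix the eigenvalues are the diagonal entries, with algebraic multiplicity their repetition count

λ = -2 (multiplicity 2), λ = 1 (multiplicity 1)


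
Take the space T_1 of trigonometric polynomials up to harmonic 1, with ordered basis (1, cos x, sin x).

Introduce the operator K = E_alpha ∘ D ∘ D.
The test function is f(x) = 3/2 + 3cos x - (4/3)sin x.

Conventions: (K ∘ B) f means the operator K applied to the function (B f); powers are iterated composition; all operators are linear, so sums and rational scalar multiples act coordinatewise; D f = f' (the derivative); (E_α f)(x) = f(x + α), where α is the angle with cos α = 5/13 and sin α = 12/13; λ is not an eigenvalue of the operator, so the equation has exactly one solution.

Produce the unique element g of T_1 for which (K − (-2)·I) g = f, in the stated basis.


write g with unknown coordinates in the stated basis and equate coefficients in (K − (-2)·I) g = f
solving from the highest basis element down gives g = 3/4 + (47/45)cos x - (64/45)sin x
check: K g = (41/45)cos x + (68/45)sin x
so K g − (-2)·g = 3/2 + 3cos x - (4/3)sin x = f ✓

the result is g(x) = 3/4 + (47/45)cos x - (64/45)sin x


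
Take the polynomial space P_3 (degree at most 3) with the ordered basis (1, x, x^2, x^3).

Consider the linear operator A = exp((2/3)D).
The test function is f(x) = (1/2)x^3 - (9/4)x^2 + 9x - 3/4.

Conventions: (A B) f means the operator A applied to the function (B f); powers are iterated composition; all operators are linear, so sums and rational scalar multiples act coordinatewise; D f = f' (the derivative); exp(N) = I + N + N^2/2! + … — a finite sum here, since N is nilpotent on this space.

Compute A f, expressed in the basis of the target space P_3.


g(x) = (1/2)x^3 - (5/4)x^2 + (20/3)x + 475/108

order-1 term: x^2 - 3x + 6
order-2 term: (2/3)x - 1
order-3 term: 4/27
the series for exp((2/3)D) f terminates at order 3
exp((2/3)D) f = (1/2)x^3 - (5/4)x^2 + (20/3)x + 475/108


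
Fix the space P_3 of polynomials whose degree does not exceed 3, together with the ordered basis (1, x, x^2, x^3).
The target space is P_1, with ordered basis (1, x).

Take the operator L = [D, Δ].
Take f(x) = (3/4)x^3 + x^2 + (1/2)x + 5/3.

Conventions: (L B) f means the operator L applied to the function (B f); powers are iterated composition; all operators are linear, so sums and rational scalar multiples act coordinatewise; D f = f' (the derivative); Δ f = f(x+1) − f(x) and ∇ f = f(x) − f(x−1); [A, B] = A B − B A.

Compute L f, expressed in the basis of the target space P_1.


Δ f = (9/4)x^2 + (17/4)x + 9/4
D Δ f = (9/2)x + 17/4
D f = (9/4)x^2 + 2x + 1/2
Δ D f = (9/2)x + 17/4
[D, Δ] f = 0

the result is g(x) = 0


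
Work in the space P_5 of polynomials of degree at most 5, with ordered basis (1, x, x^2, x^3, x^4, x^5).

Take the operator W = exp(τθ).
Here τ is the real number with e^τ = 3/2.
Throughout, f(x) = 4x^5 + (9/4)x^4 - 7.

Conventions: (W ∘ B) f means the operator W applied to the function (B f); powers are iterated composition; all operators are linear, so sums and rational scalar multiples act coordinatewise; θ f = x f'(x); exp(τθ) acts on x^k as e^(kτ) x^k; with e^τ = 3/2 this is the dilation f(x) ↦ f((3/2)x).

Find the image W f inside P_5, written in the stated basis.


exp(τθ) x^k = e^(kτ) x^k; with e^τ = 3/2 this sends x^k to (3/2)^k x^k
x^4 ↦ 81/16 x^4
x^5 ↦ 243/32 x^5
applying this coordinatewise to f: exp(τθ) f = (243/8)x^5 + (729/64)x^4 - 7

the image equals g(x) = (243/8)x^5 + (729/64)x^4 - 7


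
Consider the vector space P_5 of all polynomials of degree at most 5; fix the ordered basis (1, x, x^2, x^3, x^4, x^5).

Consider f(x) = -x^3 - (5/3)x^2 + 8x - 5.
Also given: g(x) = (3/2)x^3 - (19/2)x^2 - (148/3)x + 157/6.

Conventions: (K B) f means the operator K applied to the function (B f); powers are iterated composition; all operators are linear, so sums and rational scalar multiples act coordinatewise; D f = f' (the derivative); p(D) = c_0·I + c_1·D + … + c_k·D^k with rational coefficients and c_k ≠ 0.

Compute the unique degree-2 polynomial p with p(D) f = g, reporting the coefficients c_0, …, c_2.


p(D) = -(3/2)·I + 4·D + 4·D^2, i.e. c_0 = -3/2, c_1 = 4, c_2 = 4

D^0 f = -x^3 - (5/3)x^2 + 8x - 5
D^1 f = -3x^2 - (10/3)x + 8
D^2 f = -6x - 10/3
matching coefficients of g against c_0 f + c_1 Df + … from the top degree down determines the c_i
solution: c_0 = -3/2, c_1 = 4, c_2 = 4


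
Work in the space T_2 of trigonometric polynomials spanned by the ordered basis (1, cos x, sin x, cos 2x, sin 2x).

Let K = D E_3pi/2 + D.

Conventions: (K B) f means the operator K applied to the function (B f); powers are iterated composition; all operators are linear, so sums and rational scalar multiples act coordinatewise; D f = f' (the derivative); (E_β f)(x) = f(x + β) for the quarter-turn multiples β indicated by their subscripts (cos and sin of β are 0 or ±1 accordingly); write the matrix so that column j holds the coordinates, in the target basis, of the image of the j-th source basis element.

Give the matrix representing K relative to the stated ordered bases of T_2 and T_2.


the matrix is [[0, 0, 0, 0, 0]; [0, 1, 1, 0, 0]; [0, -1, 1, 0, 0]; [0, 0, 0, 0, 0]; [0, 0, 0, 0, 0]] (rows listed top to bottom)

image of 1: 0
image of cos x: cos x - sin x
image of sin x: cos x + sin x
image of cos 2x: 0
image of sin 2x: 0
each image's coordinates form column j of the matrix


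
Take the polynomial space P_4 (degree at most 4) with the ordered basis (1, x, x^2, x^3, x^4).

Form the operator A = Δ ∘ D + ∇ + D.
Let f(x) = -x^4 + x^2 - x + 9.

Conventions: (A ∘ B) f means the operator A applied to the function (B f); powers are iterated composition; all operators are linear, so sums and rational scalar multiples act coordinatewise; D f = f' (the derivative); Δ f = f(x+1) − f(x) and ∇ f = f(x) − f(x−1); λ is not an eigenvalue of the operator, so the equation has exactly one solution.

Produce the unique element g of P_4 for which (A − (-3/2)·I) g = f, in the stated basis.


write g with unknown coordinates in the stated basis and equate coefficients in (A − (-3/2)·I) g = f
solving from the highest basis element down gives g = -(2/3)x^4 + (32/9)x^3 - (98/9)x^2 + (766/27)x - 2650/81
check: A g = -(16/3)x^3 + (52/3)x^2 - (392/9)x + 1568/27
so A g − (-3/2)·g = -x^4 + x^2 - x + 9 = f ✓

g(x) = -(2/3)x^4 + (32/9)x^3 - (98/9)x^2 + (766/27)x - 2650/81


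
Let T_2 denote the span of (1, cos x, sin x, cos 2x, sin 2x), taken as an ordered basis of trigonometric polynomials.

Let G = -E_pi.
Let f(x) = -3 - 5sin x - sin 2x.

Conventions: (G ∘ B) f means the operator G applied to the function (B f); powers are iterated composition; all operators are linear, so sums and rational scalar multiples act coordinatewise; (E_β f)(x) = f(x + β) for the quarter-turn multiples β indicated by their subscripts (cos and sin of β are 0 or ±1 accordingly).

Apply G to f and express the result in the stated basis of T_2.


the result is g(x) = 3 - 5sin x + sin 2x

E_pi f = -3 + 5sin x - sin 2x
(-E_pi) f = 3 - 5sin x + sin 2x


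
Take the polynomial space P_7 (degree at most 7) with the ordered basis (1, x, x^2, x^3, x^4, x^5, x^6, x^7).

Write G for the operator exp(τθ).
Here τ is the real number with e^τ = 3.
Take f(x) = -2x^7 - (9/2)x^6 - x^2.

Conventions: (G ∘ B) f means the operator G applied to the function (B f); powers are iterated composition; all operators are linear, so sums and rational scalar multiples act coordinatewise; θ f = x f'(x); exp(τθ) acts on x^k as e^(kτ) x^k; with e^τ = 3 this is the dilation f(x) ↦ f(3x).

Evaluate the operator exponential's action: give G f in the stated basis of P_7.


g(x) = -4374x^7 - (6561/2)x^6 - 9x^2

exp(τθ) x^k = e^(kτ) x^k; with e^τ = 3 this sends x^k to 3^k x^k
x^2 ↦ 9 x^2
x^6 ↦ 729 x^6
x^7 ↦ 2187 x^7
applying this coordinatewise to f: exp(τθ) f = -4374x^7 - (6561/2)x^6 - 9x^2


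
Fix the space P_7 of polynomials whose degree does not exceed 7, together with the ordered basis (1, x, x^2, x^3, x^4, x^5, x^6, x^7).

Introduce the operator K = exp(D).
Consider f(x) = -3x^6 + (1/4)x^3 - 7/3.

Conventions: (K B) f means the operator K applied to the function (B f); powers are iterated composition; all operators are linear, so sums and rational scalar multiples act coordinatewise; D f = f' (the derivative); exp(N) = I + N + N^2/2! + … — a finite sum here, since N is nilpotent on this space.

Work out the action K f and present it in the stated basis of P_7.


the result is g(x) = -3x^6 - 18x^5 - 45x^4 - (239/4)x^3 - (177/4)x^2 - (69/4)x - 61/12

order-1 term: -18x^5 + (3/4)x^2
order-2 term: -45x^4 + (3/4)x
order-3 term: -60x^3 + 1/4
order-4 term: -45x^2
order-5 term: -18x
order-6 term: -3
the series for exp(D) f terminates at order 6
exp(D) f = -3x^6 - 18x^5 - 45x^4 - (239/4)x^3 - (177/4)x^2 - (69/4)x - 61/12


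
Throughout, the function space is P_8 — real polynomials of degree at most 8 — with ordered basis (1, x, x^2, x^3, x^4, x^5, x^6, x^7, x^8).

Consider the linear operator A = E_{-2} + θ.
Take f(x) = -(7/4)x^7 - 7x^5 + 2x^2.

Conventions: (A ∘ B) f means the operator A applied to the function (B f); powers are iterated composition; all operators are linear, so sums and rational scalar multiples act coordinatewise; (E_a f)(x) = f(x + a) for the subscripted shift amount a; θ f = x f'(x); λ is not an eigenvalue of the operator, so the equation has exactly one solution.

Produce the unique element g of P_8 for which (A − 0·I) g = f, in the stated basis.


the result is g(x) = -(7/32)x^7 - (7/16)x^6 + (49/48)x^5 - (119/24)x^4 - 7x^3 + (356/9)x^2 + (143/18)x - 259/3

write g with unknown coordinates in the stated basis and equate coefficients in (A − 0·I) g = f
solving from the highest basis element down gives g = -(7/32)x^7 - (7/16)x^6 + (49/48)x^5 - (119/24)x^4 - 7x^3 + (356/9)x^2 + (143/18)x - 259/3
check: A g = -(7/4)x^7 - 7x^5 + 2x^2
so A g − 0·g = -(7/4)x^7 - 7x^5 + 2x^2 = f ✓


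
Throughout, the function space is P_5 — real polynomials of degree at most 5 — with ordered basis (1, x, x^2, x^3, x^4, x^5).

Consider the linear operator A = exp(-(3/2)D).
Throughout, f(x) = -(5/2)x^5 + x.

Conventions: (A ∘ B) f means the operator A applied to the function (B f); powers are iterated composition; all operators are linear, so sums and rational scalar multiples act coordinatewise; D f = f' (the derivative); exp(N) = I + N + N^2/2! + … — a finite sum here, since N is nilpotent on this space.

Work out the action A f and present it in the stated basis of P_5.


g(x) = -(5/2)x^5 + (75/4)x^4 - (225/4)x^3 + (675/8)x^2 - (1993/32)x + 1119/64

order-1 term: (75/4)x^4 - 3/2
order-2 term: -(225/4)x^3
order-3 term: (675/8)x^2
order-4 term: -(2025/32)x
order-5 term: 1215/64
the series for exp(-(3/2)D) f terminates at order 5
exp(-(3/2)D) f = -(5/2)x^5 + (75/4)x^4 - (225/4)x^3 + (675/8)x^2 - (1993/32)x + 1119/64


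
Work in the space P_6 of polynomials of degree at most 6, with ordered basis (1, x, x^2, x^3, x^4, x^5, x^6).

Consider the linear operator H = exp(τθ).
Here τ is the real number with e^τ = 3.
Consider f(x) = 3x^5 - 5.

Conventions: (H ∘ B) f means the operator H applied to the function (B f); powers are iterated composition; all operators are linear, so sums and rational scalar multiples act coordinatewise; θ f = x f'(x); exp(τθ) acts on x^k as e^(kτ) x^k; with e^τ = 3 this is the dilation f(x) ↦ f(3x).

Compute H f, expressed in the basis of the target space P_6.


exp(τθ) x^k = e^(kτ) x^k; with e^τ = 3 this sends x^k to 3^k x^k
x^5 ↦ 243 x^5
applying this coordinatewise to f: exp(τθ) f = 729x^5 - 5

g(x) = 729x^5 - 5


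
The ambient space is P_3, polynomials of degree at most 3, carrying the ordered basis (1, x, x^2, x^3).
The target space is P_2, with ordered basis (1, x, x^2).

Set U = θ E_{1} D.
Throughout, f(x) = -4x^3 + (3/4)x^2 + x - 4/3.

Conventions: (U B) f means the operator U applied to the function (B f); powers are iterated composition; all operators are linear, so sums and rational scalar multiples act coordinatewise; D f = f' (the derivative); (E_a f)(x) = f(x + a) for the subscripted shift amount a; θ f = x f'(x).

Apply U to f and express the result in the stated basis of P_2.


g(x) = -24x^2 - (45/2)x

D f = -12x^2 + (3/2)x + 1
E_{1} D f = -12x^2 - (45/2)x - 19/2
θ (E_{1} D) f = -24x^2 - (45/2)x


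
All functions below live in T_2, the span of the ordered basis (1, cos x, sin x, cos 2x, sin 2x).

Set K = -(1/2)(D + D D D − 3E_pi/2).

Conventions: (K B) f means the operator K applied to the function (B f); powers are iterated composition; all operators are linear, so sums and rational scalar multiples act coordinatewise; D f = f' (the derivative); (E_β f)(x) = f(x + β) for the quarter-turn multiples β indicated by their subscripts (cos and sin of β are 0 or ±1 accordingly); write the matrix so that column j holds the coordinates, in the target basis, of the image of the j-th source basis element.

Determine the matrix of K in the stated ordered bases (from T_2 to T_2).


image of 1: 3/2
image of cos x: -(3/2)sin x
image of sin x: (3/2)cos x
image of cos 2x: -(3/2)cos 2x - 3sin 2x
image of sin 2x: 3cos 2x - (3/2)sin 2x
each image's coordinates form column j of the matrix

the matrix is [[3/2, 0, 0, 0, 0]; [0, 0, 3/2, 0, 0]; [0, -3/2, 0, 0, 0]; [0, 0, 0, -3/2, 3]; [0, 0, 0, -3, -3/2]] (rows listed top to bottom)


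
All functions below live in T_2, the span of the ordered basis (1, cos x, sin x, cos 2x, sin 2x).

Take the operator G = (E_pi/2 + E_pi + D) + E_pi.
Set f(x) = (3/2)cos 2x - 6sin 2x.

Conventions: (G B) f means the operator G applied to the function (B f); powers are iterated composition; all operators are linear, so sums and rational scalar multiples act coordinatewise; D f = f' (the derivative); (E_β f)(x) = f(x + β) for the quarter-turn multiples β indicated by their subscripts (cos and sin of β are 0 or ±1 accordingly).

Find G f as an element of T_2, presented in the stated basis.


E_pi/2 f = -(3/2)cos 2x + 6sin 2x
E_pi f = (3/2)cos 2x - 6sin 2x
D f = -12cos 2x - 3sin 2x
(E_pi/2 + E_pi + D) f = -12cos 2x - 3sin 2x
E_pi f = (3/2)cos 2x - 6sin 2x
((E_pi/2 + E_pi + D) + E_pi) f = -(21/2)cos 2x - 9sin 2x

the image equals g(x) = -(21/2)cos 2x - 9sin 2x


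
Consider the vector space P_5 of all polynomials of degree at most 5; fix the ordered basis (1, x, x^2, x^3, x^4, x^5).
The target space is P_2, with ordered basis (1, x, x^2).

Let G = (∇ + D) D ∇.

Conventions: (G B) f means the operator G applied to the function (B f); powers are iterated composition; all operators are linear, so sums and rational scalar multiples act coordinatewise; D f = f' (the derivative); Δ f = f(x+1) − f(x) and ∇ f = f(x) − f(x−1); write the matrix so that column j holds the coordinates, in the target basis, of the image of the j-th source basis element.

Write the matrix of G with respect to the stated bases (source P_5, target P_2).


the matrix is [[0, 0, 0, 12, -36, 90]; [0, 0, 0, 0, 48, -180]; [0, 0, 0, 0, 0, 120]] (rows listed top to bottom)

image of 1: 0
image of x: 0
image of x^2: 0
image of x^3: 12
image of x^4: 48x - 36
image of x^5: 120x^2 - 180x + 90
each image's coordinates form column j of the matrix
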